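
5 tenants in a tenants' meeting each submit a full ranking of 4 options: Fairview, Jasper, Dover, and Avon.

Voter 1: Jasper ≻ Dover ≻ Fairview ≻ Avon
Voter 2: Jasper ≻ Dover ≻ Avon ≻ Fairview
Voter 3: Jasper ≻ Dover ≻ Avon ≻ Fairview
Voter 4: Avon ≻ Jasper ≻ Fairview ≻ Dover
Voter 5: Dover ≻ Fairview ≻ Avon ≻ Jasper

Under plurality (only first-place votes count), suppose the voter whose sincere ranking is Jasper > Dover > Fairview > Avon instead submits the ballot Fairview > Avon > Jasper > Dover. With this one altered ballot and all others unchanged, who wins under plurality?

Jasper

First-place totals with the altered ballot: Fairview 1, Jasper 2, Dover 1, Avon 1.
The winner is unchanged: still Jasper.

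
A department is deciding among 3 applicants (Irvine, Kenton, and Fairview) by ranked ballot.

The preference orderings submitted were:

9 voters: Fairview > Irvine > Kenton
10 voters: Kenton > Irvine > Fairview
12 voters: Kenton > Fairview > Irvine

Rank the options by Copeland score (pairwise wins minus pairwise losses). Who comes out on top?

Kenton

Pairwise results:
  Irvine vs Kenton: Kenton wins 22–9.
  Irvine vs Fairview: Fairview wins 21–10.
  Kenton vs Fairview: Kenton wins 22–9.
Copeland scores (wins − losses):
  Irvine: 0 − 2 = -2
  Kenton: 2 − 0 = 2
  Fairview: 1 − 1 = 0
Kenton has the best Copeland score.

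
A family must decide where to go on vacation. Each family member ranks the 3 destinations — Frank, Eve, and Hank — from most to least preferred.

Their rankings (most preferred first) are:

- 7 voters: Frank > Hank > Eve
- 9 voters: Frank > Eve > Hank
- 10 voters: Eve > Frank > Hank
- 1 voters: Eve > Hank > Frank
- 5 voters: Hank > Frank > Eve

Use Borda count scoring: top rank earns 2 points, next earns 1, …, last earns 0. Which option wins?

Frank

Borda scores:
  Frank: 7·2 + 9·2 + 10·1 + 0 + 5·1 = 47
  Eve: 7·0 + 9·1 + 10·2 + 2 + 5·0 = 31
  Hank: 7·1 + 9·0 + 10·0 + 1 + 5·2 = 18
Frank has the highest total.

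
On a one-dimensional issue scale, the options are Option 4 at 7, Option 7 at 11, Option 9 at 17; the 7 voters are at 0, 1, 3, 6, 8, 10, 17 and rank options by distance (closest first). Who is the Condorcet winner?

Option 4

With single-peaked preferences on a line, the Condorcet winner is the candidate closest to the median voter.
The median voter (position 6) is closest to Option 4 at 7.
Check: Option 4 vs Option 9 — voters closer to Option 4: 6 of 7.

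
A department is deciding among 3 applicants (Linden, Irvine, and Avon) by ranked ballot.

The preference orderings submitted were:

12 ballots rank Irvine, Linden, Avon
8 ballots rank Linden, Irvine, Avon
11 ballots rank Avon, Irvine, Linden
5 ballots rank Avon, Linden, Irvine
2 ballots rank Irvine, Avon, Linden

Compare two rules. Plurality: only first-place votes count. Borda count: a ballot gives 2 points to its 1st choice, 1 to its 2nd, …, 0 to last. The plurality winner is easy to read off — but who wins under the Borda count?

Plurality first-place counts: Linden 8, Irvine 14, Avon 16 → Avon.
Borda totals: Linden 33, Irvine 47, Avon 34 → Irvine.

Irvine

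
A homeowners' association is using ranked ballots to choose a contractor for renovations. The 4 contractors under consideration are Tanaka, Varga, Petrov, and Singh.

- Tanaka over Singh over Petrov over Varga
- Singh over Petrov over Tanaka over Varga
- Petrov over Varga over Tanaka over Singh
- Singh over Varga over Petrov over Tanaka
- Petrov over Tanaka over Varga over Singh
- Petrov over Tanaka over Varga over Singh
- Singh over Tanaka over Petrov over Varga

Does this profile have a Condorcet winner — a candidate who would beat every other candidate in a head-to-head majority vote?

No

Head-to-head results (7 voters total):
Tanaka vs Varga: Tanaka wins 5–2.
Tanaka vs Petrov: Petrov wins 5–2.
Tanaka vs Singh: Tanaka wins 4–3.
Varga vs Petrov: Petrov wins 6–1.
Varga vs Singh: Singh wins 4–3.
Petrov vs Singh: Singh wins 4–3.
No candidate beats all others: Tanaka beats Singh beats Petrov beats Tanaka, a majority cycle.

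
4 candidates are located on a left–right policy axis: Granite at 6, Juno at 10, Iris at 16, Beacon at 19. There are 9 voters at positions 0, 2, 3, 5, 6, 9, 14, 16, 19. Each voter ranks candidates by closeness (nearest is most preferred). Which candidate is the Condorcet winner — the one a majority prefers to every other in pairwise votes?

With single-peaked preferences on a line, the Condorcet winner is the candidate closest to the median voter.
The median voter (position 6) is closest to Granite at 6.
Check: Granite vs Iris — voters closer to Granite: 6 of 9.

Granite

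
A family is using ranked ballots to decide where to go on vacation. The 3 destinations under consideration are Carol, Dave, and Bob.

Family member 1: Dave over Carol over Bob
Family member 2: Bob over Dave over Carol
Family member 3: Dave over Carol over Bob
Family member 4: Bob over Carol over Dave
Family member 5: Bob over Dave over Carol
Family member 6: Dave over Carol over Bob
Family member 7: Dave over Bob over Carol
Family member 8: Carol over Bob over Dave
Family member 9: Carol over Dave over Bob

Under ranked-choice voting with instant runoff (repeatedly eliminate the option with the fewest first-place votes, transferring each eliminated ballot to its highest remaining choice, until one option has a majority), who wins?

Round 1: Dave 4, Bob 3, Carol 2. Carol has the fewest and is eliminated.
Round 2: Dave 5, Bob 4. Dave has a majority.

Dave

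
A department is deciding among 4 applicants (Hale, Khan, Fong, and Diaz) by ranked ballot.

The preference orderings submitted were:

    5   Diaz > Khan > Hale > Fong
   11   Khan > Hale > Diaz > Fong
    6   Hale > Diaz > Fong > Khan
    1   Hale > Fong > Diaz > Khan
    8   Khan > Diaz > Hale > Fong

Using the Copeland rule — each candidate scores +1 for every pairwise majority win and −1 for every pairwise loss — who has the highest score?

Khan

Pairwise results:
  Hale vs Khan: Khan wins 24–7.
  Hale vs Fong: Hale wins 31–0.
  Hale vs Diaz: Hale wins 18–13.
  Khan vs Fong: Khan wins 24–7.
  Khan vs Diaz: Khan wins 19–12.
  Fong vs Diaz: Diaz wins 30–1.
Copeland scores (wins − losses):
  Hale: 2 − 1 = 1
  Khan: 3 − 0 = 3
  Fong: 0 − 3 = -3
  Diaz: 1 − 2 = -1
Khan has the best Copeland score.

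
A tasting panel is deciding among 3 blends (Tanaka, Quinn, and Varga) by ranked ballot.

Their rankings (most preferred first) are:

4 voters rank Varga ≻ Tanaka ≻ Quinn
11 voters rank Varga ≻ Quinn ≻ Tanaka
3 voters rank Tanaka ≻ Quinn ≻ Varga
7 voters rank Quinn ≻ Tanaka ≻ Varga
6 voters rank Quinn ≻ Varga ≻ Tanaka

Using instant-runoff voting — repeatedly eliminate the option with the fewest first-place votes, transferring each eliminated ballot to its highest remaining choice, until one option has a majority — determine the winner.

Quinn

Round 1: Varga 15, Quinn 13, Tanaka 3. Tanaka has the fewest and is eliminated.
Round 2: Quinn 16, Varga 15. Quinn has a majority.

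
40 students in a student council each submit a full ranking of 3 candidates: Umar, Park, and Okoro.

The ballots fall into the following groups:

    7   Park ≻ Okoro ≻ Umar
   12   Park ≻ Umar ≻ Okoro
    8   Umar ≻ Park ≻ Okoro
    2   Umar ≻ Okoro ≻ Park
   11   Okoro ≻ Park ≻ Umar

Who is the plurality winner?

Park

First-place vote totals:
  Umar: 10
  Park: 19
  Okoro: 11
Park has the most first-place votes.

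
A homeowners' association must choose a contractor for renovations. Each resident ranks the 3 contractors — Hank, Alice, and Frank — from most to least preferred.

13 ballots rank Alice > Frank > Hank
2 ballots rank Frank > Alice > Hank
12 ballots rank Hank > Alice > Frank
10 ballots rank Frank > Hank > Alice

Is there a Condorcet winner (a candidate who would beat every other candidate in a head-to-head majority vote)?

Head-to-head results (37 voters total):
Hank vs Alice: Hank wins 22–15.
Hank vs Frank: Frank wins 25–12.
Alice vs Frank: Alice wins 25–12.
No candidate beats all others: Hank beats Alice beats Frank beats Hank, a majority cycle.

No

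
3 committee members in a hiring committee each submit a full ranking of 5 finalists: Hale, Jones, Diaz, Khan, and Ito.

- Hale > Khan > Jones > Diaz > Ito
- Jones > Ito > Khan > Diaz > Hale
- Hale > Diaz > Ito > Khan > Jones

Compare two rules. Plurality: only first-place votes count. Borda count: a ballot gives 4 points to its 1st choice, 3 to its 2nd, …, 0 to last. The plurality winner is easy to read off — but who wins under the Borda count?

Plurality first-place counts: Hale 2, Jones 1, Diaz 0, Khan 0, Ito 0 → Hale.
Borda totals: Hale 8, Jones 6, Diaz 5, Khan 6, Ito 5 → Hale.

Hale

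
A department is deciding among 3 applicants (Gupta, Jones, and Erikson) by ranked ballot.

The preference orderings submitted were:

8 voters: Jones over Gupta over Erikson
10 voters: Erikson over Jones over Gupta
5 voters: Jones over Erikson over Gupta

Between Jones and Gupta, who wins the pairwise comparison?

Jones

Ballots ranking Jones above Gupta: 8+10+5 = 23.
Ballots ranking Gupta above Jones: 0.
Jones wins the head-to-head, 23–0.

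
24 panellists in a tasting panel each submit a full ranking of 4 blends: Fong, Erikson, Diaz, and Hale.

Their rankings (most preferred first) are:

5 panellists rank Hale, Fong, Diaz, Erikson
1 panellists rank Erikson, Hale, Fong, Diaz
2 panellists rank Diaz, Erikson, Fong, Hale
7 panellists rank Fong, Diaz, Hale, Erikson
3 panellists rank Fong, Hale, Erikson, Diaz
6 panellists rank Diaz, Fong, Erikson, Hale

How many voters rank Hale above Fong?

6

Ballots ranking Hale above Fong: 5+1 = 6.
Ballots ranking Fong above Hale: 2+7+3+6 = 18.
So 6 of 24 voters prefer Hale to Fong.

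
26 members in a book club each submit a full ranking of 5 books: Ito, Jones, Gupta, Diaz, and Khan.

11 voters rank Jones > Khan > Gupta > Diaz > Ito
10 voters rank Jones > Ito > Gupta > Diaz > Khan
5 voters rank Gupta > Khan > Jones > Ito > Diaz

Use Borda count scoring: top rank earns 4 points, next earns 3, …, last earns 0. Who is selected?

Borda scores:
  Ito: 11·0 + 10·3 + 5·1 = 35
  Jones: 11·4 + 10·4 + 5·2 = 94
  Gupta: 11·2 + 10·2 + 5·4 = 62
  Diaz: 11·1 + 10·1 + 5·0 = 21
  Khan: 11·3 + 10·0 + 5·3 = 48
Jones has the highest total.

Jones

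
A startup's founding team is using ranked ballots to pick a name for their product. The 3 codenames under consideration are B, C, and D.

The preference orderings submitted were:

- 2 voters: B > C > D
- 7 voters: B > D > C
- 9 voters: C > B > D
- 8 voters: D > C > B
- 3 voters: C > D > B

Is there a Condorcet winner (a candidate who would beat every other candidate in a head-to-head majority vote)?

Head-to-head results (29 voters total):
B vs C: C wins 20–9.
B vs D: B wins 18–11.
C vs D: D wins 15–14.
No candidate beats all others: B beats D beats C beats B, a majority cycle.

No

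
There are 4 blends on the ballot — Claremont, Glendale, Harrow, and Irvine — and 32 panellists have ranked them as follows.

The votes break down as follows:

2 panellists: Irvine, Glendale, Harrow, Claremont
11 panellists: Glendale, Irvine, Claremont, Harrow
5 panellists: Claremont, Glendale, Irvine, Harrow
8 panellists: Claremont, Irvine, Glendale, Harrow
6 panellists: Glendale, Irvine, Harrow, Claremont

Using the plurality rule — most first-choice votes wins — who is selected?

First-place vote totals:
  Claremont: 13
  Glendale: 17
  Harrow: 0
  Irvine: 2
Glendale has the most first-place votes.

Glendale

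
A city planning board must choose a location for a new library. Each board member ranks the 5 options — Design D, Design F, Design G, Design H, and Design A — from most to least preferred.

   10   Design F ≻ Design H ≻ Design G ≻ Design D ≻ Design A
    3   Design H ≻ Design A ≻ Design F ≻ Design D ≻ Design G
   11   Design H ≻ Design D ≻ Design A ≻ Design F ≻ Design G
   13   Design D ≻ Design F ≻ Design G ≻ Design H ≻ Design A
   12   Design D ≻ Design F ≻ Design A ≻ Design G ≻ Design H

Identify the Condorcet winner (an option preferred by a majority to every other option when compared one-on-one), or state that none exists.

Design D

Head-to-head results (49 voters total):
Design D vs Design F: Design D wins 36–13.
Design D vs Design G: Design D wins 39–10.
Design D vs Design H: Design D wins 25–24.
Design D vs Design A: Design D wins 46–3.
Design F vs Design G: Design F wins 49–0.
Design F vs Design H: Design F wins 35–14.
Design F vs Design A: Design F wins 35–14.
Design G vs Design H: Design G wins 25–24.
Design G vs Design A: Design A wins 26–23.
Design H vs Design A: Design H wins 37–12.
Design D beats each rival — Design F (36–13), Design G (39–10), Design H (25–24), Design A (46–3) — so Design D is the Condorcet winner.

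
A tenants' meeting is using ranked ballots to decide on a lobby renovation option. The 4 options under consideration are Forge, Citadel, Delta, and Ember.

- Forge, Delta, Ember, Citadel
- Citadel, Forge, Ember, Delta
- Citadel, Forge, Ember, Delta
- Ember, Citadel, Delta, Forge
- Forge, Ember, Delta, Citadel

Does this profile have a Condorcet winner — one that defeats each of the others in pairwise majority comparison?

Head-to-head results (5 voters total):
Forge vs Citadel: Citadel wins 3–2.
Forge vs Delta: Forge wins 4–1.
Forge vs Ember: Forge wins 4–1.
Citadel vs Delta: Citadel wins 3–2.
Citadel vs Ember: Ember wins 3–2.
Delta vs Ember: Ember wins 4–1.
No candidate beats all others: Forge beats Ember beats Citadel beats Forge, a majority cycle.

No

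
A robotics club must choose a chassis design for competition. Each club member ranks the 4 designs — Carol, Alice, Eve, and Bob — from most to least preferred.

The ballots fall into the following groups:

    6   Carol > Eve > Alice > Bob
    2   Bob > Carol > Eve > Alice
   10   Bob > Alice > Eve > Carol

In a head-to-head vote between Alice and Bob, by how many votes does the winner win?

Ballots ranking Alice above Bob: 6.
Ballots ranking Bob above Alice: 2+10 = 12.
Bob wins 12–6, a margin of 6.

6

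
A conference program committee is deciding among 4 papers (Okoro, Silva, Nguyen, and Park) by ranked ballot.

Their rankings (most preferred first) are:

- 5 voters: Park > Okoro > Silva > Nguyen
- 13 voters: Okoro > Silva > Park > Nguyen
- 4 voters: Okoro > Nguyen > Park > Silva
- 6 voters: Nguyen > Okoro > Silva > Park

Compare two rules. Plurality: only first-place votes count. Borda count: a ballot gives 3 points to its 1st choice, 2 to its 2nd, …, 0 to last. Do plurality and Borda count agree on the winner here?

Plurality first-place counts: Okoro 17, Silva 0, Nguyen 6, Park 5 → Okoro.
Borda totals: Okoro 73, Silva 37, Nguyen 26, Park 32 → Okoro.
The two rules agree on Okoro.

Yes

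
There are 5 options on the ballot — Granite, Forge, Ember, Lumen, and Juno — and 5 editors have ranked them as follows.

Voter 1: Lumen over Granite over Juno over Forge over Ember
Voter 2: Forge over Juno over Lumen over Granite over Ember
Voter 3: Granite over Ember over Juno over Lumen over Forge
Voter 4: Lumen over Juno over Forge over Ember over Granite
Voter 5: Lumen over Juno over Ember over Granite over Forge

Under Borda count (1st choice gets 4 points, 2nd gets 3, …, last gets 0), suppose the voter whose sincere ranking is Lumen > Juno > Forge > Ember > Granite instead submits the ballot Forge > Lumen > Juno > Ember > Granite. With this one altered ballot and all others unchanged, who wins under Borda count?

Lumen

Borda totals with the altered ballot: Granite 9, Forge 9, Ember 6, Lumen 14, Juno 12.
The winner is unchanged: still Lumen.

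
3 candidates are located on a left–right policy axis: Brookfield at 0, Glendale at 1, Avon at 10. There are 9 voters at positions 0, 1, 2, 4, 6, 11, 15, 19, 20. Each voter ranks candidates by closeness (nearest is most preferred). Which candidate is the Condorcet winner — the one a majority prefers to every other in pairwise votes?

Avon

With single-peaked preferences on a line, the Condorcet winner is the candidate closest to the median voter.
The median voter (position 6) is closest to Avon at 10.
Check: Avon vs Brookfield — voters closer to Avon: 5 of 9.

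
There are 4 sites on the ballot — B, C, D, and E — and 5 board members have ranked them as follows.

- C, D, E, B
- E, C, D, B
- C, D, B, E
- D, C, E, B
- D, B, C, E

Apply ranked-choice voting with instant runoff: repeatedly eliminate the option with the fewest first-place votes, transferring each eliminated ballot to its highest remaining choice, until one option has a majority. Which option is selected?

C

Round 1: C 2, D 2, E 1, B 0. B has the fewest and is eliminated.
Round 2: C 2, D 2, E 1. E has the fewest and is eliminated.
Round 3: C 3, D 2. C has a majority.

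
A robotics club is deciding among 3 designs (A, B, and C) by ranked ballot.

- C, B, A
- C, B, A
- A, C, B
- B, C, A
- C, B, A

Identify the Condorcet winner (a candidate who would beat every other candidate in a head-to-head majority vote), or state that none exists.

C

Head-to-head results (5 voters total):
A vs B: B wins 4–1.
A vs C: C wins 4–1.
B vs C: C wins 4–1.
C beats each rival — A (4–1), B (4–1) — so C is the Condorcet winner.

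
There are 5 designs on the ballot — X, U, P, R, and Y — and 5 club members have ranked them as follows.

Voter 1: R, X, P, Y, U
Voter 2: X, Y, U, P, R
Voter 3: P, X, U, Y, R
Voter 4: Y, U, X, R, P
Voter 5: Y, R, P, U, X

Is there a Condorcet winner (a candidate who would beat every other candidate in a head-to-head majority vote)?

Head-to-head results (5 voters total):
X vs U: X wins 3–2.
X vs P: X wins 3–2.
X vs R: X wins 3–2.
X vs Y: X wins 3–2.
U vs P: P wins 3–2.
U vs R: U wins 3–2.
U vs Y: Y wins 4–1.
P vs R: R wins 3–2.
P vs Y: Y wins 3–2.
R vs Y: Y wins 4–1.
X beats each rival — U (3–2), P (3–2), R (3–2), Y (3–2) — so X is the Condorcet winner.

Yes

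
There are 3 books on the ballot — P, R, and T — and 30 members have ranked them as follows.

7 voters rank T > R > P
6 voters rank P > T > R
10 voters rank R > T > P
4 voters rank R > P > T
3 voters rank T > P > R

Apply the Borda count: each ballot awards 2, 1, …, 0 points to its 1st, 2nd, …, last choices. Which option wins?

T

Borda scores:
  P: 7·0 + 6·2 + 10·0 + 4·1 + 3·1 = 19
  R: 7·1 + 6·0 + 10·2 + 4·2 + 3·0 = 35
  T: 7·2 + 6·1 + 10·1 + 4·0 + 3·2 = 36
T has the highest total.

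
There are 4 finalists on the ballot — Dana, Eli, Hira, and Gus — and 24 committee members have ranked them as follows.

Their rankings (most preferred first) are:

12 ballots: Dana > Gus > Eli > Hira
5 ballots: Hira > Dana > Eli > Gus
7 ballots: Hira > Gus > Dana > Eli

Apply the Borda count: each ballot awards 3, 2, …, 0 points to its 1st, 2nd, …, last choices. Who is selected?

Dana

Borda scores:
  Dana: 12·3 + 5·2 + 7·1 = 53
  Eli: 12·1 + 5·1 + 7·0 = 17
  Hira: 12·0 + 5·3 + 7·3 = 36
  Gus: 12·2 + 5·0 + 7·2 = 38
Dana has the highest total.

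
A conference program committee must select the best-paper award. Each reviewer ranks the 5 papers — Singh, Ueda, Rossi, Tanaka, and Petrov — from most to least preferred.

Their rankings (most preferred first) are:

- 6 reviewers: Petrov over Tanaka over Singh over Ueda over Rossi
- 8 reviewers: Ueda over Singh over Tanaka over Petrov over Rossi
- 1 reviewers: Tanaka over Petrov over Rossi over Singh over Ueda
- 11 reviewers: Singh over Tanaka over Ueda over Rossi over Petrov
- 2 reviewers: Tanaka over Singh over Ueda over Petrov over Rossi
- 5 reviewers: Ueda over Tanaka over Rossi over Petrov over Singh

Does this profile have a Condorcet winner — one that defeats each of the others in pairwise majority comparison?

Head-to-head results (33 voters total):
Singh vs Ueda: Singh wins 20–13.
Singh vs Rossi: Singh wins 27–6.
Singh vs Tanaka: Singh wins 19–14.
Singh vs Petrov: Singh wins 21–12.
Ueda vs Rossi: Ueda wins 32–1.
Ueda vs Tanaka: Tanaka wins 20–13.
Ueda vs Petrov: Ueda wins 26–7.
Rossi vs Tanaka: Tanaka wins 33–0.
Rossi vs Petrov: Petrov wins 17–16.
Tanaka vs Petrov: Tanaka wins 27–6.
Singh beats each rival — Ueda (20–13), Rossi (27–6), Tanaka (19–14), Petrov (21–12) — so Singh is the Condorcet winner.

Yes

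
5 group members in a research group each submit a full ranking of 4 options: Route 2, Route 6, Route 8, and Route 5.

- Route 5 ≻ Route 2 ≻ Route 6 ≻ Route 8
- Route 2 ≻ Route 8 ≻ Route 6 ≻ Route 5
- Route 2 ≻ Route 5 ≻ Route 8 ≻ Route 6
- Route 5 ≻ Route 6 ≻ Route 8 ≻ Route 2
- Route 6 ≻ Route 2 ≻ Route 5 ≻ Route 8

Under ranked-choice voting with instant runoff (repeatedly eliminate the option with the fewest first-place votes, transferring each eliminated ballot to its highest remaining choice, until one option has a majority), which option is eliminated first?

Round 1: Route 2 2, Route 5 2, Route 6 1, Route 8 0. Route 8 has the fewest and is eliminated.
Round 2: Route 2 2, Route 5 2, Route 6 1. Route 6 has the fewest and is eliminated.
Round 3: Route 2 3, Route 5 2. Route 2 has a majority.

Route 8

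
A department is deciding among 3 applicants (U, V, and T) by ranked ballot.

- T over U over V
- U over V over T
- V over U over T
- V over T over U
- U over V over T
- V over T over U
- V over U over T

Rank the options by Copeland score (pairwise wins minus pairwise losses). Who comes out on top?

V

Pairwise results:
  U vs V: V wins 4–3.
  U vs T: U wins 4–3.
  V vs T: V wins 6–1.
Copeland scores (wins − losses):
  U: 1 − 1 = 0
  V: 2 − 0 = 2
  T: 0 − 2 = -2
V has the best Copeland score.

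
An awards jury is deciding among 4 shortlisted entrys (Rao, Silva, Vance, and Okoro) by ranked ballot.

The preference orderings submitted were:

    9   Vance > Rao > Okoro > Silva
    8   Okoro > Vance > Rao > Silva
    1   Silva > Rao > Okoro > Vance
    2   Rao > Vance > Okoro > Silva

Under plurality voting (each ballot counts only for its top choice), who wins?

First-place vote totals:
  Rao: 2
  Silva: 1
  Vance: 9
  Okoro: 8
Vance has the most first-place votes.

Vance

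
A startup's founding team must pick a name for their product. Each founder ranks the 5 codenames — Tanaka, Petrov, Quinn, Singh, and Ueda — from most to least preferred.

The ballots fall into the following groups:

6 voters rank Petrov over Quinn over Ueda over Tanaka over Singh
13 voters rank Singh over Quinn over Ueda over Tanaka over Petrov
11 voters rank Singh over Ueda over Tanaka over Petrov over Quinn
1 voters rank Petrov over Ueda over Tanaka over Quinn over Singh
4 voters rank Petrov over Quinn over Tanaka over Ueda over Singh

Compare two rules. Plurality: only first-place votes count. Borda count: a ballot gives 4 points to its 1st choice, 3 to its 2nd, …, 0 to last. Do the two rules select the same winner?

Yes

Plurality first-place counts: Tanaka 0, Petrov 11, Quinn 0, Singh 24, Ueda 0 → Singh.
Borda totals: Tanaka 51, Petrov 55, Quinn 70, Singh 96, Ueda 78 → Singh.
The two rules agree on Singh.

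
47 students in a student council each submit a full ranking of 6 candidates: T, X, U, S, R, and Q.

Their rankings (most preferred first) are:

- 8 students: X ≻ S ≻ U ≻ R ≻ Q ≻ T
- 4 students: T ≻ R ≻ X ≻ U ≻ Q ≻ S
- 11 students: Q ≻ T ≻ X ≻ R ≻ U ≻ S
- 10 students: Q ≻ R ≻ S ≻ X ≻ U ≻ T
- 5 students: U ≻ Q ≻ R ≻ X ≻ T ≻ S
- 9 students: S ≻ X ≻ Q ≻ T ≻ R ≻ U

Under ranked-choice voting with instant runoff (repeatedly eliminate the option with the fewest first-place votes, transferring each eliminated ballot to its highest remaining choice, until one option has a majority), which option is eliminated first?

R

Round 1: Q 21, S 9, X 8, U 5, T 4, R 0. R has the fewest and is eliminated.
Round 2: Q 21, S 9, X 8, U 5, T 4. T has the fewest and is eliminated.
Round 3: Q 21, X 12, S 9, U 5. U has the fewest and is eliminated.
Round 4: Q 26, X 12, S 9. Q has a majority.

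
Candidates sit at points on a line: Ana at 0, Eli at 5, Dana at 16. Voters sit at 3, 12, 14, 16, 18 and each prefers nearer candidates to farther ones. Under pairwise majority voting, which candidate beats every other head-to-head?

Dana

With single-peaked preferences on a line, the Condorcet winner is the candidate closest to the median voter.
The median voter (position 14) is closest to Dana at 16.
Check: Dana vs Eli — voters closer to Dana: 4 of 5.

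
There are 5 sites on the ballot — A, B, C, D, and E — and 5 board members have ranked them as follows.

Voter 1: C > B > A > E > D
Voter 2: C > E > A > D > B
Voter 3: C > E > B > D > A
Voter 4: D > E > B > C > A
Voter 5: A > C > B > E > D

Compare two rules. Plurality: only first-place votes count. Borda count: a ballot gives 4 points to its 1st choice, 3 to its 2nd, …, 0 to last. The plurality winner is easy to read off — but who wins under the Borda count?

C

Plurality first-place counts: A 1, B 0, C 3, D 1, E 0 → C.
Borda totals: A 8, B 9, C 16, D 6, E 11 → C.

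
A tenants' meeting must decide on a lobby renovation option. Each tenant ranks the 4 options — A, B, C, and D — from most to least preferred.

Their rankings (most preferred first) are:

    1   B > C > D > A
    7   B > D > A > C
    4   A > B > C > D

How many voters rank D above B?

0

Ballots ranking D above B: 0.
Ballots ranking B above D: 1+7+4 = 12.
So 0 of 12 voters prefer D to B.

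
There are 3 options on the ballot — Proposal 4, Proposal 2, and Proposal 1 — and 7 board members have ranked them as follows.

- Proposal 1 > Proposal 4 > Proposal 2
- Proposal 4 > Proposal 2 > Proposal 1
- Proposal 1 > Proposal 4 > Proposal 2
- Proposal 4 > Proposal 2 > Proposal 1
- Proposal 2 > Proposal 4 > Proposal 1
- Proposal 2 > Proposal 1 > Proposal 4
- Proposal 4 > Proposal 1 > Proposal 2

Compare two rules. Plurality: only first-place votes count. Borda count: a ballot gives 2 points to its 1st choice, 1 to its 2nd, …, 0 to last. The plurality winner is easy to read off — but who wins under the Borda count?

Proposal 4

Plurality first-place counts: Proposal 4 3, Proposal 2 2, Proposal 1 2 → Proposal 4.
Borda totals: Proposal 4 9, Proposal 2 6, Proposal 1 6 → Proposal 4.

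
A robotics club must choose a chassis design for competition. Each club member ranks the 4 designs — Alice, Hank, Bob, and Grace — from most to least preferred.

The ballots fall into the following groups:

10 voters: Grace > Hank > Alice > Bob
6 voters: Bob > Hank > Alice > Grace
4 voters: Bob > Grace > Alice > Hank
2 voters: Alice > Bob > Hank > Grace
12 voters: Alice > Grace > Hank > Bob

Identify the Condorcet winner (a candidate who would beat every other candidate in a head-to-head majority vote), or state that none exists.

Head-to-head results (34 voters total):
Alice vs Hank: Alice wins 18–16.
Alice vs Bob: Alice wins 24–10.
Alice vs Grace: Alice wins 20–14.
Hank vs Bob: Hank wins 22–12.
Hank vs Grace: Grace wins 26–8.
Bob vs Grace: Grace wins 22–12.
Alice beats each rival — Hank (18–16), Bob (24–10), Grace (20–14) — so Alice is the Condorcet winner.

Alice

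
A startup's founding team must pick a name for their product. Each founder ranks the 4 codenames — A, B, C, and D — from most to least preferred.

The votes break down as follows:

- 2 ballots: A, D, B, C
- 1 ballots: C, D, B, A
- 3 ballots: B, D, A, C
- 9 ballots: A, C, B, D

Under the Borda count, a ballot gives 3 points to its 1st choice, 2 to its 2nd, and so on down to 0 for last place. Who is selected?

A

Borda scores:
  A: 2·3 + 0 + 3·1 + 9·3 = 36
  B: 2·1 + 1 + 3·3 + 9·1 = 21
  C: 2·0 + 3 + 3·0 + 9·2 = 21
  D: 2·2 + 2 + 3·2 + 9·0 = 12
A has the highest total.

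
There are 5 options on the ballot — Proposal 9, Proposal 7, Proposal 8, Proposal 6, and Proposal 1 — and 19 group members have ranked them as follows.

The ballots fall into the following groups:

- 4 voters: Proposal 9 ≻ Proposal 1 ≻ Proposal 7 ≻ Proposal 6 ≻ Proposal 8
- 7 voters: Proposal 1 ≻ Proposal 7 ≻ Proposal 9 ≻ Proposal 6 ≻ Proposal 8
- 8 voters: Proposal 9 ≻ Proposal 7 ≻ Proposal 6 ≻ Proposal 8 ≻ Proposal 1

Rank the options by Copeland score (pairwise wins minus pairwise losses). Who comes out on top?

Pairwise results:
  Proposal 9 vs Proposal 7: Proposal 9 wins 12–7.
  Proposal 9 vs Proposal 8: Proposal 9 wins 19–0.
  Proposal 9 vs Proposal 6: Proposal 9 wins 19–0.
  Proposal 9 vs Proposal 1: Proposal 9 wins 12–7.
  Proposal 7 vs Proposal 8: Proposal 7 wins 19–0.
  Proposal 7 vs Proposal 6: Proposal 7 wins 19–0.
  Proposal 7 vs Proposal 1: Proposal 1 wins 11–8.
  Proposal 8 vs Proposal 6: Proposal 6 wins 19–0.
  Proposal 8 vs Proposal 1: Proposal 1 wins 11–8.
  Proposal 6 vs Proposal 1: Proposal 1 wins 11–8.
Copeland scores (wins − losses):
  Proposal 9: 4 − 0 = 4
  Proposal 7: 2 − 2 = 0
  Proposal 8: 0 − 4 = -4
  Proposal 6: 1 − 3 = -2
  Proposal 1: 3 − 1 = 2
Proposal 9 has the best Copeland score.

Proposal 9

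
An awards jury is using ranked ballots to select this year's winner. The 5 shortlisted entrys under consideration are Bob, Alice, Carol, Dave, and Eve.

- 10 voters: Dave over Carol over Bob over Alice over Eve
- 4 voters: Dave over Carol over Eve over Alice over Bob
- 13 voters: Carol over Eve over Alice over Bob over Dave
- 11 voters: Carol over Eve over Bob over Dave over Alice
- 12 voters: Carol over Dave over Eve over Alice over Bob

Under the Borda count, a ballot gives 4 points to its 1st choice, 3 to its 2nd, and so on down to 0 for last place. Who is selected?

Carol

Borda scores:
  Bob: 10·2 + 4·0 + 13·1 + 11·2 + 12·0 = 55
  Alice: 10·1 + 4·1 + 13·2 + 11·0 + 12·1 = 52
  Carol: 10·3 + 4·3 + 13·4 + 11·4 + 12·4 = 186
  Dave: 10·4 + 4·4 + 13·0 + 11·1 + 12·3 = 103
  Eve: 10·0 + 4·2 + 13·3 + 11·3 + 12·2 = 104
Carol has the highest total.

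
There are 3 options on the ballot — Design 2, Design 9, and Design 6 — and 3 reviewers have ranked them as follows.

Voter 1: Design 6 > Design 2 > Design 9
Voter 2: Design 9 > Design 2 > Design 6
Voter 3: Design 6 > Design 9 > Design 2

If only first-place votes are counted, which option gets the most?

First-place vote totals:
  Design 2: 0
  Design 9: 1
  Design 6: 2
Design 6 has the most first-place votes.

Design 6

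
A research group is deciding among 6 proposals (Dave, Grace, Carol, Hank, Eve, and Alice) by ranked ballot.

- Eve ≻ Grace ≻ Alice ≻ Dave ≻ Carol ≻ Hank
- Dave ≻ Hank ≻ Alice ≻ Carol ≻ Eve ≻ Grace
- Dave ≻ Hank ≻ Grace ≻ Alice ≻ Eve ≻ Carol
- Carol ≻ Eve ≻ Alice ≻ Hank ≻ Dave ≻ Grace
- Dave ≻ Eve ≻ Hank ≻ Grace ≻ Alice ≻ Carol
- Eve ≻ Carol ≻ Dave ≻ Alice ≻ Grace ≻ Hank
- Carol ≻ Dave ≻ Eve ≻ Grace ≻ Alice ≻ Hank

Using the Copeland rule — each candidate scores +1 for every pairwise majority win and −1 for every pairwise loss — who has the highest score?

Pairwise results:
  Dave vs Grace: Dave wins 6–1.
  Dave vs Carol: Dave wins 4–3.
  Dave vs Hank: Dave wins 6–1.
  Dave vs Eve: Dave wins 4–3.
  Dave vs Alice: Dave wins 5–2.
  Grace vs Carol: Carol wins 4–3.
  Grace vs Hank: Hank wins 4–3.
  Grace vs Eve: Eve wins 6–1.
  Grace vs Alice: Grace wins 4–3.
  Carol vs Hank: Carol wins 4–3.
  Carol vs Eve: Eve wins 4–3.
  Carol vs Alice: Alice wins 4–3.
  Hank vs Eve: Eve wins 5–2.
  Hank vs Alice: Alice wins 4–3.
  Eve vs Alice: Eve wins 5–2.
Copeland scores (wins − losses):
  Dave: 5 − 0 = 5
  Grace: 1 − 4 = -3
  Carol: 2 − 3 = -1
  Hank: 1 − 4 = -3
  Eve: 4 − 1 = 3
  Alice: 2 − 3 = -1
Dave has the best Copeland score.

Dave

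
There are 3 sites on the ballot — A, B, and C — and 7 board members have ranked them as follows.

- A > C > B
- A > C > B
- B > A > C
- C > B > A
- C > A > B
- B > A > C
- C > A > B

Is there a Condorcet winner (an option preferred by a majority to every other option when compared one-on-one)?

Head-to-head results (7 voters total):
A vs B: A wins 4–3.
A vs C: A wins 4–3.
B vs C: C wins 5–2.
A beats each rival — B (4–3), C (4–3) — so A is the Condorcet winner.

Yes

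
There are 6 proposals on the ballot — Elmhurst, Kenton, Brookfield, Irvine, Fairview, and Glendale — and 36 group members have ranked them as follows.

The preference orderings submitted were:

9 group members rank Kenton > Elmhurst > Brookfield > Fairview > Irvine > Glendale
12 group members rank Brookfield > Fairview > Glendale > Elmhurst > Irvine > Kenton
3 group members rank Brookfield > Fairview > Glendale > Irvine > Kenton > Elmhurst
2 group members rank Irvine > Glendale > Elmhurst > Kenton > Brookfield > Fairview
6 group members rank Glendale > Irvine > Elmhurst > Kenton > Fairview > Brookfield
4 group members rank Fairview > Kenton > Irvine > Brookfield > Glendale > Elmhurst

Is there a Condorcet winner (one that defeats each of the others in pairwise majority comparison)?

Head-to-head results (36 voters total):
Elmhurst vs Kenton: Elmhurst wins 20–16.
Elmhurst vs Brookfield: Brookfield wins 19–17.
Elmhurst vs Irvine: Elmhurst wins 21–15.
Elmhurst vs Fairview: Fairview wins 19–17.
Elmhurst vs Glendale: Glendale wins 27–9.
Kenton vs Brookfield: Kenton wins 21–15.
Kenton vs Irvine: Irvine wins 23–13.
Kenton vs Fairview: Fairview wins 19–17.
Kenton vs Glendale: Glendale wins 23–13.
Brookfield vs Irvine: Brookfield wins 24–12.
Brookfield vs Fairview: Brookfield wins 26–10.
Brookfield vs Glendale: Brookfield wins 28–8.
Irvine vs Fairview: Fairview wins 28–8.
Irvine vs Glendale: Glendale wins 21–15.
Fairview vs Glendale: Fairview wins 28–8.
No candidate beats all others: Elmhurst beats Kenton beats Brookfield beats Elmhurst, a majority cycle.

No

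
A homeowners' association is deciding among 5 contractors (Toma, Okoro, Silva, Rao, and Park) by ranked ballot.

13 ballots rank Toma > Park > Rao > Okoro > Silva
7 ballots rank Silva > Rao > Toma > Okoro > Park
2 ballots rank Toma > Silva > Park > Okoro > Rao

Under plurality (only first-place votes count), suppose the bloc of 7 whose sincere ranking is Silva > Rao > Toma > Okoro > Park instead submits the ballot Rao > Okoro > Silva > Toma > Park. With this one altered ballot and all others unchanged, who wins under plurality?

Toma

First-place totals with the altered ballot: Toma 15, Okoro 0, Silva 0, Rao 7, Park 0.
The winner is unchanged: still Toma.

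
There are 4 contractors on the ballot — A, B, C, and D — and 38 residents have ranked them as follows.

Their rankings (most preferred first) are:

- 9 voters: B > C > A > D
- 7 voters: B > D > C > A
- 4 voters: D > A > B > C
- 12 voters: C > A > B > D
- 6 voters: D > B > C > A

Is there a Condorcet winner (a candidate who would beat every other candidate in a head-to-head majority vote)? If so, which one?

B

Head-to-head results (38 voters total):
A vs B: B wins 22–16.
A vs C: C wins 34–4.
A vs D: A wins 21–17.
B vs C: B wins 26–12.
B vs D: B wins 28–10.
C vs D: C wins 21–17.
B beats each rival — A (22–16), C (26–12), D (28–10) — so B is the Condorcet winner.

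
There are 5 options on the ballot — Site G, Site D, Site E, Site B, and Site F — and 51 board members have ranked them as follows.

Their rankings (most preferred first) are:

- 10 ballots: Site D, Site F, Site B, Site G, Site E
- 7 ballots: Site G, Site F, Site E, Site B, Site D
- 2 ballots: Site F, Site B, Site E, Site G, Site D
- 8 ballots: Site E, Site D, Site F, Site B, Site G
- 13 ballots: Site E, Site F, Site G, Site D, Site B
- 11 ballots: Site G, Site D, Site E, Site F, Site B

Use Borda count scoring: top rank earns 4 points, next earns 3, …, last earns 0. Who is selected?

Borda scores:
  Site G: 10·1 + 7·4 + 2·1 + 8·0 + 13·2 + 11·4 = 110
  Site D: 10·4 + 7·0 + 2·0 + 8·3 + 13·1 + 11·3 = 110
  Site E: 10·0 + 7·2 + 2·2 + 8·4 + 13·4 + 11·2 = 124
  Site B: 10·2 + 7·1 + 2·3 + 8·1 + 13·0 + 11·0 = 41
  Site F: 10·3 + 7·3 + 2·4 + 8·2 + 13·3 + 11·1 = 125
Site F has the highest total.

Site F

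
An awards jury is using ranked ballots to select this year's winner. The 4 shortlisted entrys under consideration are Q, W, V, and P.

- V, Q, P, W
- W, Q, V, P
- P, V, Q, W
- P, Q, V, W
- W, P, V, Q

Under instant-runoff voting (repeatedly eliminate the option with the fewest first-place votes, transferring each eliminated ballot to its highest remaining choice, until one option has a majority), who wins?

Round 1: W 2, P 2, V 1, Q 0. Q has the fewest and is eliminated.
Round 2: W 2, P 2, V 1. V has the fewest and is eliminated.
Round 3: P 3, W 2. P has a majority.

P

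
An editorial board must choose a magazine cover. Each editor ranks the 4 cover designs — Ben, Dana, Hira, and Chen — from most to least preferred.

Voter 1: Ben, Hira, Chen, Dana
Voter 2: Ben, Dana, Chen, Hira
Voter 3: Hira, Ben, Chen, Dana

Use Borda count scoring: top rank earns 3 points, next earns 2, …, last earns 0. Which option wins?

Ben

Borda scores:
  Ben: 3 + 3 + 2 = 8
  Dana: 0 + 2 + 0 = 2
  Hira: 2 + 0 + 3 = 5
  Chen: 1 + 1 + 1 = 3
Ben has the highest total.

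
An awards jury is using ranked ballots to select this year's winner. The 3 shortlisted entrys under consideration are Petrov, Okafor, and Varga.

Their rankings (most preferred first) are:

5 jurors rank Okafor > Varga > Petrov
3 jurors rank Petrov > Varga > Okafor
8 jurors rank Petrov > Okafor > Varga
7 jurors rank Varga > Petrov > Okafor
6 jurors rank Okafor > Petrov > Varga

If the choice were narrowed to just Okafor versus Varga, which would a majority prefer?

Okafor

Ballots ranking Okafor above Varga: 5+8+6 = 19.
Ballots ranking Varga above Okafor: 3+7 = 10.
Okafor wins the head-to-head, 19–10.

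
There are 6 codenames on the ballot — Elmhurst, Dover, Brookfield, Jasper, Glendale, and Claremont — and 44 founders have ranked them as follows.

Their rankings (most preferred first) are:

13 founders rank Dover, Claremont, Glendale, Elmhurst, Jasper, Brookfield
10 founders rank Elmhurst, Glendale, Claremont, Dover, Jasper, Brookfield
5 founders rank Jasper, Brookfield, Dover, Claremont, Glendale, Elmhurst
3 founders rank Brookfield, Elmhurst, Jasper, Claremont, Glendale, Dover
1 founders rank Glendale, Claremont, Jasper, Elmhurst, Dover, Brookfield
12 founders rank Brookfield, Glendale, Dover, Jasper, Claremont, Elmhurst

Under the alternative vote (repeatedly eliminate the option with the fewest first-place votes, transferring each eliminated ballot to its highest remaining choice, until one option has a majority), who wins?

Dover

Round 1: Brookfield 15, Dover 13, Elmhurst 10, Jasper 5, Glendale 1, Claremont 0. Claremont has the fewest and is eliminated.
Round 2: Brookfield 15, Dover 13, Elmhurst 10, Jasper 5, Glendale 1. Glendale has the fewest and is eliminated.
Round 3: Brookfield 15, Dover 13, Elmhurst 10, Jasper 6. Jasper has the fewest and is eliminated.
Round 4: Brookfield 20, Dover 13, Elmhurst 11. Elmhurst has the fewest and is eliminated.
Round 5: Dover 24, Brookfield 20. Dover has a majority.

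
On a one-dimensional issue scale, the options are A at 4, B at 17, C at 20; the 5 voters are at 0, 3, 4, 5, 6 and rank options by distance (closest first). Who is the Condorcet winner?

A

With single-peaked preferences on a line, the Condorcet winner is the candidate closest to the median voter.
The median voter (position 4) is closest to A at 4.
Check: A vs C — voters closer to A: 5 of 5.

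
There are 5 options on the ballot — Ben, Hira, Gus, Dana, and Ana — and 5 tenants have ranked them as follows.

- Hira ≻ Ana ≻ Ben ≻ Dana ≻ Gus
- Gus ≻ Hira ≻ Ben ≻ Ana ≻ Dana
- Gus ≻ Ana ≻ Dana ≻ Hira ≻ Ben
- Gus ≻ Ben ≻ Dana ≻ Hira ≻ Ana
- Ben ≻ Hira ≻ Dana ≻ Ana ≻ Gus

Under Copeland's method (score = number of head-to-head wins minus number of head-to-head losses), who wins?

Pairwise results:
  Ben vs Hira: Hira wins 3–2.
  Ben vs Gus: Gus wins 3–2.
  Ben vs Dana: Ben wins 4–1.
  Ben vs Ana: Ben wins 3–2.
  Hira vs Gus: Gus wins 3–2.
  Hira vs Dana: Hira wins 3–2.
  Hira vs Ana: Hira wins 4–1.
  Gus vs Dana: Gus wins 3–2.
  Gus vs Ana: Gus wins 3–2.
  Dana vs Ana: Ana wins 3–2.
Copeland scores (wins − losses):
  Ben: 2 − 2 = 0
  Hira: 3 − 1 = 2
  Gus: 4 − 0 = 4
  Dana: 0 − 4 = -4
  Ana: 1 − 3 = -2
Gus has the best Copeland score.

Gus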